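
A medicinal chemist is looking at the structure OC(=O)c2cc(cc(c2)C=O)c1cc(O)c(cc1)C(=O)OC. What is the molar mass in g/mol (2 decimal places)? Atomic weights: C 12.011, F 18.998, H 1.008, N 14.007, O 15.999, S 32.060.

First, the molecular formula is C16H12O6 (counting implicit H from valence).
  C: 16 × 12.011 = 192.176
  H: 12 × 1.008 = 12.096
  O: 6 × 15.999 = 95.994
Sum: 16×12.011 + 12×1.008 + 6×15.999 = 300.266 → 300.27 g/mol.

300.27 g/mol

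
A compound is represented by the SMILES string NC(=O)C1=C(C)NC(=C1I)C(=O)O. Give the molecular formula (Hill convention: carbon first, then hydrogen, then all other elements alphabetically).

C7H7IN2O3

Walk through each heavy atom and fill implicit hydrogens from standard valence (C 4, N 3, O 2, S 2, halogen 1):
  atom 1: N, bond orders sum to 1 (valence 3) → 2 H
  atom 2: C, bond orders sum to 4 (valence 4) → 0 H
  atom 3: O, bond orders sum to 2 (valence 2) → 0 H
  atom 4: C, bond orders sum to 4 (valence 4) → 0 H
  atom 5: C, bond orders sum to 4 (valence 4) → 0 H
  atom 6: C, bond orders sum to 1 (valence 4) → 3 H
  atom 7: N, bond orders sum to 2 (valence 3) → 1 H
  atom 8: C, bond orders sum to 4 (valence 4) → 0 H
  atom 9: C, bond orders sum to 4 (valence 4) → 0 H
  atom 10: I (halogen, monovalent) → 0 H
  atom 11: C, bond orders sum to 4 (valence 4) → 0 H
  atom 12: O, bond orders sum to 2 (valence 2) → 0 H
  atom 13: O, bond orders sum to 1 (valence 2) → 1 H
Totals → C:7, H:7, I:1, N:2, O:3.
In Hill order: C7H7IN2O3.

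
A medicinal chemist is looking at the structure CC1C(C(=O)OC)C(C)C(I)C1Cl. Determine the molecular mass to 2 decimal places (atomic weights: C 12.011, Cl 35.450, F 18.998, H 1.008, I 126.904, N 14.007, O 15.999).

316.56 g/mol

First, the molecular formula is C9H14ClIO2 (counting implicit H from valence).
  C: 9 × 12.011 = 108.099
  Cl: 1 × 35.450 = 35.450
  H: 14 × 1.008 = 14.112
  I: 1 × 126.904 = 126.904
  O: 2 × 15.999 = 31.998
Sum: 9×12.011 + 1×35.450 + 14×1.008 + 1×126.904 + 2×15.999 = 316.563 → 316.56 g/mol.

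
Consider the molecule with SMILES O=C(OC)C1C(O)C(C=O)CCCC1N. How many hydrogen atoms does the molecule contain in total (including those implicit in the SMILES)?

Walk through each heavy atom and fill implicit hydrogens from standard valence (C 4, N 3, O 2, S 2, halogen 1):
  atom 1: O, bond orders sum to 2 (valence 2) → 0 H
  atom 2: C, bond orders sum to 4 (valence 4) → 0 H
  atom 3: O, bond orders sum to 2 (valence 2) → 0 H
  atom 4: C, bond orders sum to 1 (valence 4) → 3 H
  atom 5: C, bond orders sum to 3 (valence 4) → 1 H
  atom 6: C, bond orders sum to 3 (valence 4) → 1 H
  atom 7: O, bond orders sum to 1 (valence 2) → 1 H
  atom 8: C, bond orders sum to 3 (valence 4) → 1 H
  atom 9: C, bond orders sum to 3 (valence 4) → 1 H
  atom 10: O, bond orders sum to 2 (valence 2) → 0 H
  atom 11: C, bond orders sum to 2 (valence 4) → 2 H
  atom 12: C, bond orders sum to 2 (valence 4) → 2 H
  atom 13: C, bond orders sum to 2 (valence 4) → 2 H
  atom 14: C, bond orders sum to 3 (valence 4) → 1 H
  atom 15: N, bond orders sum to 1 (valence 3) → 2 H
Total hydrogens: 17.

17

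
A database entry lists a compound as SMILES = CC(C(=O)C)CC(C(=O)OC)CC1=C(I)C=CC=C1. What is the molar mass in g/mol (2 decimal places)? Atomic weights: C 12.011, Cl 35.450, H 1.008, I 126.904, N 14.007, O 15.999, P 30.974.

374.22 g/mol

First, the molecular formula is C15H19IO3 (counting implicit H from valence).
  C: 15 × 12.011 = 180.165
  H: 19 × 1.008 = 19.152
  I: 1 × 126.904 = 126.904
  O: 3 × 15.999 = 47.997
Sum: 15×12.011 + 19×1.008 + 1×126.904 + 3×15.999 = 374.218 → 374.22 g/mol.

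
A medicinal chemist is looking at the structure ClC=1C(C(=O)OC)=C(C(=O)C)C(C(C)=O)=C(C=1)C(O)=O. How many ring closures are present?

In SMILES, each pair of matching ring-closure digits denotes one ring-closing bond; the number of such bonds equals the number of independent rings.
Ring-closure bonds here: 1.

1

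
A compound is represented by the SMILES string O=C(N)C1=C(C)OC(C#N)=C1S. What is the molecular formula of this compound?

Walk through each heavy atom and fill implicit hydrogens from standard valence (C 4, N 3, O 2, S 2, halogen 1):
  atom 1: O, bond orders sum to 2 (valence 2) → 0 H
  atom 2: C, bond orders sum to 4 (valence 4) → 0 H
  atom 3: N, bond orders sum to 1 (valence 3) → 2 H
  atom 4: C, bond orders sum to 4 (valence 4) → 0 H
  atom 5: C, bond orders sum to 4 (valence 4) → 0 H
  atom 6: C, bond orders sum to 1 (valence 4) → 3 H
  atom 7: O, bond orders sum to 2 (valence 2) → 0 H
  atom 8: C, bond orders sum to 4 (valence 4) → 0 H
  atom 9: C, bond orders sum to 4 (valence 4) → 0 H
  atom 10: N, bond orders sum to 3 (valence 3) → 0 H
  atom 11: C, bond orders sum to 4 (valence 4) → 0 H
  atom 12: S, bond orders sum to 1 (valence 2) → 1 H
Totals → C:7, H:6, N:2, O:2, S:1.
In Hill order: C7H6N2O2S.

C7H6N2O2S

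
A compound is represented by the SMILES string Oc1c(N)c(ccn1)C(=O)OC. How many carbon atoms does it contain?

7

Count every carbon token in the SMILES (each C, including those in ring-closure positions and inside branches).
Carbon count: 7.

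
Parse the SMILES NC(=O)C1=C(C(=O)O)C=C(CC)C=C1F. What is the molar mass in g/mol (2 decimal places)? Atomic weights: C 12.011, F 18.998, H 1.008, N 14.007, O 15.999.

211.19 g/mol

First, the molecular formula is C10H10FNO3 (counting implicit H from valence).
  C: 10 × 12.011 = 120.110
  F: 1 × 18.998 = 18.998
  H: 10 × 1.008 = 10.080
  N: 1 × 14.007 = 14.007
  O: 3 × 15.999 = 47.997
Sum: 10×12.011 + 1×18.998 + 10×1.008 + 1×14.007 + 3×15.999 = 211.192 → 211.19 g/mol.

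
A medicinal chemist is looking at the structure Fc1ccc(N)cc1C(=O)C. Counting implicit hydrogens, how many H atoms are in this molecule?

Walk through each heavy atom and fill implicit hydrogens from standard valence (C 4, N 3, O 2, S 2, halogen 1); for lowercase aromatic atoms, an aromatic c carries 1 H when it has two neighbours and 0 H with three, and aromatic n carries 0 H:
  atom 1: F (halogen, monovalent) → 0 H
  atom 2: aromatic c, 3 neighbours → 0 H
  atom 3: aromatic c, 2 neighbours → 1 H
  atom 4: aromatic c, 2 neighbours → 1 H
  atom 5: aromatic c, 3 neighbours → 0 H
  atom 6: N, bond orders sum to 1 (valence 3) → 2 H
  atom 7: aromatic c, 2 neighbours → 1 H
  atom 8: aromatic c, 3 neighbours → 0 H
  atom 9: C, bond orders sum to 4 (valence 4) → 0 H
  atom 10: O, bond orders sum to 2 (valence 2) → 0 H
  atom 11: C, bond orders sum to 1 (valence 4) → 3 H
Total hydrogens: 8.

8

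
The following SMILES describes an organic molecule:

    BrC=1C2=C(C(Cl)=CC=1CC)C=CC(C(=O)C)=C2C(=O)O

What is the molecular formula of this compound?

C15H12BrClO3

Walk through each heavy atom and fill implicit hydrogens from standard valence (C 4, N 3, O 2, S 2, halogen 1):
  atom 1: Br (halogen, monovalent) → 0 H
  atom 2: C, bond orders sum to 4 (valence 4) → 0 H
  atom 3: C, bond orders sum to 4 (valence 4) → 0 H
  atom 4: C, bond orders sum to 4 (valence 4) → 0 H
  atom 5: C, bond orders sum to 4 (valence 4) → 0 H
  atom 6: Cl (halogen, monovalent) → 0 H
  atom 7: C, bond orders sum to 3 (valence 4) → 1 H
  atom 8: C, bond orders sum to 4 (valence 4) → 0 H
  atom 9: C, bond orders sum to 2 (valence 4) → 2 H
  atom 10: C, bond orders sum to 1 (valence 4) → 3 H
  atom 11: C, bond orders sum to 3 (valence 4) → 1 H
  atom 12: C, bond orders sum to 3 (valence 4) → 1 H
  atom 13: C, bond orders sum to 4 (valence 4) → 0 H
  atom 14: C, bond orders sum to 4 (valence 4) → 0 H
  atom 15: O, bond orders sum to 2 (valence 2) → 0 H
  atom 16: C, bond orders sum to 1 (valence 4) → 3 H
  atom 17: C, bond orders sum to 4 (valence 4) → 0 H
  atom 18: C, bond orders sum to 4 (valence 4) → 0 H
  atom 19: O, bond orders sum to 2 (valence 2) → 0 H
  atom 20: O, bond orders sum to 1 (valence 2) → 1 H
Totals → C:15, H:12, Br:1, Cl:1, O:3.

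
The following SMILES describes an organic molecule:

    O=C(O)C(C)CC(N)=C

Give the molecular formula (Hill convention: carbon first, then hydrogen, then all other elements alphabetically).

C6H11NO2

Walk through each heavy atom and fill implicit hydrogens from standard valence (C 4, N 3, O 2, S 2, halogen 1):
  atom 1: O, bond orders sum to 2 (valence 2) → 0 H
  atom 2: C, bond orders sum to 4 (valence 4) → 0 H
  atom 3: O, bond orders sum to 1 (valence 2) → 1 H
  atom 4: C, bond orders sum to 3 (valence 4) → 1 H
  atom 5: C, bond orders sum to 1 (valence 4) → 3 H
  atom 6: C, bond orders sum to 2 (valence 4) → 2 H
  atom 7: C, bond orders sum to 4 (valence 4) → 0 H
  atom 8: N, bond orders sum to 1 (valence 3) → 2 H
  atom 9: C, bond orders sum to 2 (valence 4) → 2 H
Totals → C:6, H:11, N:1, O:2.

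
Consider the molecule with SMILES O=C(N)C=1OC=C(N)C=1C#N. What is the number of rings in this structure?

1

In SMILES, each pair of matching ring-closure digits denotes one ring-closing bond; the number of such bonds equals the number of independent rings.
Ring-closure bonds here: 1.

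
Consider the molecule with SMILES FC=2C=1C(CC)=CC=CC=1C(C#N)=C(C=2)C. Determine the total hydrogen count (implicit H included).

12

Walk through each heavy atom and fill implicit hydrogens from standard valence (C 4, N 3, O 2, S 2, halogen 1):
  atom 1: F (halogen, monovalent) → 0 H
  atom 2: C, bond orders sum to 4 (valence 4) → 0 H
  atom 3: C, bond orders sum to 4 (valence 4) → 0 H
  atom 4: C, bond orders sum to 4 (valence 4) → 0 H
  atom 5: C, bond orders sum to 2 (valence 4) → 2 H
  atom 6: C, bond orders sum to 1 (valence 4) → 3 H
  atom 7: C, bond orders sum to 3 (valence 4) → 1 H
  atom 8: C, bond orders sum to 3 (valence 4) → 1 H
  atom 9: C, bond orders sum to 3 (valence 4) → 1 H
  atom 10: C, bond orders sum to 4 (valence 4) → 0 H
  atom 11: C, bond orders sum to 4 (valence 4) → 0 H
  atom 12: C, bond orders sum to 4 (valence 4) → 0 H
  atom 13: N, bond orders sum to 3 (valence 3) → 0 H
  atom 14: C, bond orders sum to 4 (valence 4) → 0 H
  atom 15: C, bond orders sum to 3 (valence 4) → 1 H
  atom 16: C, bond orders sum to 1 (valence 4) → 3 H
Total hydrogens: 12.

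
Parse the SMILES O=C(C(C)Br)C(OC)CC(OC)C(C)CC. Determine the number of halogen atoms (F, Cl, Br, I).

1

Halogen atoms appear at heavy-atom position 5 (1×Br).
Other groups present: 2 ether, 1 ketone.
Halogen count: 1.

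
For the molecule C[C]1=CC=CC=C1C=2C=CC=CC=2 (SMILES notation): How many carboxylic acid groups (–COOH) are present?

Scan the SMILES for the carboxylic acid motif — none present.

0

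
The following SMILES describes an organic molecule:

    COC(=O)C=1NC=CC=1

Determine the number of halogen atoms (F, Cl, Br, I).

Scan the SMILES for the halogen motif — none present.
Groups that are present: 1 ester.

0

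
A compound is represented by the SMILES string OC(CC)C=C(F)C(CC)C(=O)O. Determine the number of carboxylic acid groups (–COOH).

The carboxylic acid motif appears at heavy-atom position 11 in the SMILES.
Other groups present: 1 alkene, 1 hydroxyl.
Carboxylic acid count: 1.

1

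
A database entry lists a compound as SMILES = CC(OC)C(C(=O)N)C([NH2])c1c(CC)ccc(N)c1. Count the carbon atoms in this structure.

14

Count every carbon token in the SMILES (each C, including those in ring-closure positions and inside branches).
Carbon count: 14.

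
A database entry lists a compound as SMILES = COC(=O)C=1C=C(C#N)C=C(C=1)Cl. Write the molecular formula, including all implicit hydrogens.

Walk through each heavy atom and fill implicit hydrogens from standard valence (C 4, N 3, O 2, S 2, halogen 1):
  atom 1: C, bond orders sum to 1 (valence 4) → 3 H
  atom 2: O, bond orders sum to 2 (valence 2) → 0 H
  atom 3: C, bond orders sum to 4 (valence 4) → 0 H
  atom 4: O, bond orders sum to 2 (valence 2) → 0 H
  atom 5: C, bond orders sum to 4 (valence 4) → 0 H
  atom 6: C, bond orders sum to 3 (valence 4) → 1 H
  atom 7: C, bond orders sum to 4 (valence 4) → 0 H
  atom 8: C, bond orders sum to 4 (valence 4) → 0 H
  atom 9: N, bond orders sum to 3 (valence 3) → 0 H
  atom 10: C, bond orders sum to 3 (valence 4) → 1 H
  atom 11: C, bond orders sum to 4 (valence 4) → 0 H
  atom 12: C, bond orders sum to 3 (valence 4) → 1 H
  atom 13: Cl (halogen, monovalent) → 0 H
Totals → C:9, H:6, Cl:1, N:1, O:2.

C9H6ClNO2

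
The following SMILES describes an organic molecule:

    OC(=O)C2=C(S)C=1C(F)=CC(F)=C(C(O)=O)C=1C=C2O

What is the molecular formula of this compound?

Walk through each heavy atom and fill implicit hydrogens from standard valence (C 4, N 3, O 2, S 2, halogen 1):
  atom 1: O, bond orders sum to 1 (valence 2) → 1 H
  atom 2: C, bond orders sum to 4 (valence 4) → 0 H
  atom 3: O, bond orders sum to 2 (valence 2) → 0 H
  atom 4: C, bond orders sum to 4 (valence 4) → 0 H
  atom 5: C, bond orders sum to 4 (valence 4) → 0 H
  atom 6: S, bond orders sum to 1 (valence 2) → 1 H
  atom 7: C, bond orders sum to 4 (valence 4) → 0 H
  atom 8: C, bond orders sum to 4 (valence 4) → 0 H
  atom 9: F (halogen, monovalent) → 0 H
  atom 10: C, bond orders sum to 3 (valence 4) → 1 H
  atom 11: C, bond orders sum to 4 (valence 4) → 0 H
  atom 12: F (halogen, monovalent) → 0 H
  atom 13: C, bond orders sum to 4 (valence 4) → 0 H
  atom 14: C, bond orders sum to 4 (valence 4) → 0 H
  atom 15: O, bond orders sum to 1 (valence 2) → 1 H
  atom 16: O, bond orders sum to 2 (valence 2) → 0 H
  atom 17: C, bond orders sum to 4 (valence 4) → 0 H
  atom 18: C, bond orders sum to 3 (valence 4) → 1 H
  atom 19: C, bond orders sum to 4 (valence 4) → 0 H
  atom 20: O, bond orders sum to 1 (valence 2) → 1 H
Totals → C:12, H:6, F:2, O:5, S:1.
In Hill order: C12H6F2O5S.

C12H6F2O5S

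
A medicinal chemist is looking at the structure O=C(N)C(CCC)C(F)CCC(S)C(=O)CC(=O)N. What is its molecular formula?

Walk through each heavy atom and fill implicit hydrogens from standard valence (C 4, N 3, O 2, S 2, halogen 1):
  atom 1: O, bond orders sum to 2 (valence 2) → 0 H
  atom 2: C, bond orders sum to 4 (valence 4) → 0 H
  atom 3: N, bond orders sum to 1 (valence 3) → 2 H
  atom 4: C, bond orders sum to 3 (valence 4) → 1 H
  atom 5: C, bond orders sum to 2 (valence 4) → 2 H
  atom 6: C, bond orders sum to 2 (valence 4) → 2 H
  atom 7: C, bond orders sum to 1 (valence 4) → 3 H
  atom 8: C, bond orders sum to 3 (valence 4) → 1 H
  atom 9: F (halogen, monovalent) → 0 H
  atom 10: C, bond orders sum to 2 (valence 4) → 2 H
  atom 11: C, bond orders sum to 2 (valence 4) → 2 H
  atom 12: C, bond orders sum to 3 (valence 4) → 1 H
  atom 13: S, bond orders sum to 1 (valence 2) → 1 H
  atom 14: C, bond orders sum to 4 (valence 4) → 0 H
  atom 15: O, bond orders sum to 2 (valence 2) → 0 H
  atom 16: C, bond orders sum to 2 (valence 4) → 2 H
  atom 17: C, bond orders sum to 4 (valence 4) → 0 H
  atom 18: O, bond orders sum to 2 (valence 2) → 0 H
  atom 19: N, bond orders sum to 1 (valence 3) → 2 H
Totals → C:12, H:21, F:1, N:2, O:3, S:1.

C12H21FN2O3S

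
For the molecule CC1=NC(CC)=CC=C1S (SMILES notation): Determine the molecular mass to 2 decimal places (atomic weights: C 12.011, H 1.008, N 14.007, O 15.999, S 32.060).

153.24 g/mol

First, the molecular formula is C8H11NS (counting implicit H from valence).
  C: 8 × 12.011 = 96.088
  H: 11 × 1.008 = 11.088
  N: 1 × 14.007 = 14.007
  S: 1 × 32.060 = 32.060
Sum: 8×12.011 + 11×1.008 + 1×14.007 + 1×32.060 = 153.243 → 153.24 g/mol.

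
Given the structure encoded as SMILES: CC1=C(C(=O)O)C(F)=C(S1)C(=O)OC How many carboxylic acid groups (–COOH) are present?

The carboxylic acid motif appears at heavy-atom position 4 in the SMILES.
Other groups present: 1 ester.
Carboxylic acid count: 1.

1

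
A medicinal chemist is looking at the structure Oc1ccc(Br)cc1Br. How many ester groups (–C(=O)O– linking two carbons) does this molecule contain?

0

Scan the SMILES for the ester motif — none present.
Groups that are present: 1 hydroxyl.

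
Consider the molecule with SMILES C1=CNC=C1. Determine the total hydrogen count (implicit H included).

Walk through each heavy atom and fill implicit hydrogens from standard valence (C 4, N 3, O 2, S 2, halogen 1):
  atom 1: C, bond orders sum to 3 (valence 4) → 1 H
  atom 2: C, bond orders sum to 3 (valence 4) → 1 H
  atom 3: N, bond orders sum to 2 (valence 3) → 1 H
  atom 4: C, bond orders sum to 3 (valence 4) → 1 H
  atom 5: C, bond orders sum to 3 (valence 4) → 1 H
Total hydrogens: 5.

5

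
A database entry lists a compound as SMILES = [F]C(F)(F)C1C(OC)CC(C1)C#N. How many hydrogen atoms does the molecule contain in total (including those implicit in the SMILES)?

Walk through each heavy atom and fill implicit hydrogens from standard valence (C 4, N 3, O 2, S 2, halogen 1):
  atom 1: F with explicit H count 0
  atom 2: C, bond orders sum to 4 (valence 4) → 0 H
  atom 3: F (halogen, monovalent) → 0 H
  atom 4: F (halogen, monovalent) → 0 H
  atom 5: C, bond orders sum to 3 (valence 4) → 1 H
  atom 6: C, bond orders sum to 3 (valence 4) → 1 H
  atom 7: O, bond orders sum to 2 (valence 2) → 0 H
  atom 8: C, bond orders sum to 1 (valence 4) → 3 H
  atom 9: C, bond orders sum to 2 (valence 4) → 2 H
  atom 10: C, bond orders sum to 3 (valence 4) → 1 H
  atom 11: C, bond orders sum to 2 (valence 4) → 2 H
  atom 12: C, bond orders sum to 4 (valence 4) → 0 H
  atom 13: N, bond orders sum to 3 (valence 3) → 0 H
Total hydrogens: 10.

10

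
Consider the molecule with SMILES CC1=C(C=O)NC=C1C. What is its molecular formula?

Walk through each heavy atom and fill implicit hydrogens from standard valence (C 4, N 3, O 2, S 2, halogen 1):
  atom 1: C, bond orders sum to 1 (valence 4) → 3 H
  atom 2: C, bond orders sum to 4 (valence 4) → 0 H
  atom 3: C, bond orders sum to 4 (valence 4) → 0 H
  atom 4: C, bond orders sum to 3 (valence 4) → 1 H
  atom 5: O, bond orders sum to 2 (valence 2) → 0 H
  atom 6: N, bond orders sum to 2 (valence 3) → 1 H
  atom 7: C, bond orders sum to 3 (valence 4) → 1 H
  atom 8: C, bond orders sum to 4 (valence 4) → 0 H
  atom 9: C, bond orders sum to 1 (valence 4) → 3 H
Totals → C:7, H:9, N:1, O:1.
In Hill order: C7H9NO.

C7H9NO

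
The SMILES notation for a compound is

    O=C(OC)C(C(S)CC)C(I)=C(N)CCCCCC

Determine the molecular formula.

C14H26INO2S

Walk through each heavy atom and fill implicit hydrogens from standard valence (C 4, N 3, O 2, S 2, halogen 1):
  atom 1: O, bond orders sum to 2 (valence 2) → 0 H
  atom 2: C, bond orders sum to 4 (valence 4) → 0 H
  atom 3: O, bond orders sum to 2 (valence 2) → 0 H
  atom 4: C, bond orders sum to 1 (valence 4) → 3 H
  atom 5: C, bond orders sum to 3 (valence 4) → 1 H
  atom 6: C, bond orders sum to 3 (valence 4) → 1 H
  atom 7: S, bond orders sum to 1 (valence 2) → 1 H
  atom 8: C, bond orders sum to 2 (valence 4) → 2 H
  atom 9: C, bond orders sum to 1 (valence 4) → 3 H
  atom 10: C, bond orders sum to 4 (valence 4) → 0 H
  atom 11: I (halogen, monovalent) → 0 H
  atom 12: C, bond orders sum to 4 (valence 4) → 0 H
  atom 13: N, bond orders sum to 1 (valence 3) → 2 H
  atom 14: C, bond orders sum to 2 (valence 4) → 2 H
  atom 15: C, bond orders sum to 2 (valence 4) → 2 H
  atom 16: C, bond orders sum to 2 (valence 4) → 2 H
  atom 17: C, bond orders sum to 2 (valence 4) → 2 H
  atom 18: C, bond orders sum to 2 (valence 4) → 2 H
  atom 19: C, bond orders sum to 1 (valence 4) → 3 H
Totals → C:14, H:26, I:1, N:1, O:2, S:1.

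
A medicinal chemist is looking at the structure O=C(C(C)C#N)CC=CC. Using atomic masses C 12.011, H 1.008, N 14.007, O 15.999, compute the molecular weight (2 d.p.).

137.18 g/mol

First, the molecular formula is C8H11NO (counting implicit H from valence).
  C: 8 × 12.011 = 96.088
  H: 11 × 1.008 = 11.088
  N: 1 × 14.007 = 14.007
  O: 1 × 15.999 = 15.999
Sum: 8×12.011 + 11×1.008 + 1×14.007 + 1×15.999 = 137.182 → 137.18 g/mol.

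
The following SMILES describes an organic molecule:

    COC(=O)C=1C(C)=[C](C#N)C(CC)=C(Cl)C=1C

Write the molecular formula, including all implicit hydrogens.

C13H14ClNO2

Walk through each heavy atom and fill implicit hydrogens from standard valence (C 4, N 3, O 2, S 2, halogen 1):
  atom 1: C, bond orders sum to 1 (valence 4) → 3 H
  atom 2: O, bond orders sum to 2 (valence 2) → 0 H
  atom 3: C, bond orders sum to 4 (valence 4) → 0 H
  atom 4: O, bond orders sum to 2 (valence 2) → 0 H
  atom 5: C, bond orders sum to 4 (valence 4) → 0 H
  atom 6: C, bond orders sum to 4 (valence 4) → 0 H
  atom 7: C, bond orders sum to 1 (valence 4) → 3 H
  atom 8: C with explicit H count 0
  atom 9: C, bond orders sum to 4 (valence 4) → 0 H
  atom 10: N, bond orders sum to 3 (valence 3) → 0 H
  atom 11: C, bond orders sum to 4 (valence 4) → 0 H
  atom 12: C, bond orders sum to 2 (valence 4) → 2 H
  atom 13: C, bond orders sum to 1 (valence 4) → 3 H
  atom 14: C, bond orders sum to 4 (valence 4) → 0 H
  atom 15: Cl (halogen, monovalent) → 0 H
  atom 16: C, bond orders sum to 4 (valence 4) → 0 H
  atom 17: C, bond orders sum to 1 (valence 4) → 3 H
Totals → C:13, H:14, Cl:1, N:1, O:2.
In Hill order: C13H14ClNO2.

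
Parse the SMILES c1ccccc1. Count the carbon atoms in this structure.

6

Count every carbon token in the SMILES (each C, including those in ring-closure positions and inside branches).
Carbon count: 6.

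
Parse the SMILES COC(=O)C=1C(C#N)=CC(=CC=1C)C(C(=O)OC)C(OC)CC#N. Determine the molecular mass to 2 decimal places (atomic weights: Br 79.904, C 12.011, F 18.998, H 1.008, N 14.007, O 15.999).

330.34 g/mol

First, the molecular formula is C17H18N2O5 (counting implicit H from valence).
  C: 17 × 12.011 = 204.187
  H: 18 × 1.008 = 18.144
  N: 2 × 14.007 = 28.014
  O: 5 × 15.999 = 79.995
Sum: 17×12.011 + 18×1.008 + 2×14.007 + 5×15.999 = 330.340 → 330.34 g/mol.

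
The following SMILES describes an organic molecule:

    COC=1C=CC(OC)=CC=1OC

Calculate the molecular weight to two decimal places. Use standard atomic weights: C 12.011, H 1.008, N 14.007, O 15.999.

168.19 g/mol

First, the molecular formula is C9H12O3 (counting implicit H from valence).
  C: 9 × 12.011 = 108.099
  H: 12 × 1.008 = 12.096
  O: 3 × 15.999 = 47.997
Sum: 9×12.011 + 12×1.008 + 3×15.999 = 168.192 → 168.19 g/mol.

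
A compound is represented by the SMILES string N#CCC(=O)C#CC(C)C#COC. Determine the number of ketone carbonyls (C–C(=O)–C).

1

The ketone motif appears at heavy-atom position 4 in the SMILES.
Other groups present: 2 alkyne, 1 ether, 1 nitrile.
Ketone count: 1.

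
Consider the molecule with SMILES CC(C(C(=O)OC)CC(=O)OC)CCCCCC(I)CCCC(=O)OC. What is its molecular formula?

Walk through each heavy atom and fill implicit hydrogens from standard valence (C 4, N 3, O 2, S 2, halogen 1):
  atom 1: C, bond orders sum to 1 (valence 4) → 3 H
  atom 2: C, bond orders sum to 3 (valence 4) → 1 H
  atom 3: C, bond orders sum to 3 (valence 4) → 1 H
  atom 4: C, bond orders sum to 4 (valence 4) → 0 H
  atom 5: O, bond orders sum to 2 (valence 2) → 0 H
  atom 6: O, bond orders sum to 2 (valence 2) → 0 H
  atom 7: C, bond orders sum to 1 (valence 4) → 3 H
  atom 8: C, bond orders sum to 2 (valence 4) → 2 H
  atom 9: C, bond orders sum to 4 (valence 4) → 0 H
  atom 10: O, bond orders sum to 2 (valence 2) → 0 H
  atom 11: O, bond orders sum to 2 (valence 2) → 0 H
  atom 12: C, bond orders sum to 1 (valence 4) → 3 H
  atom 13: C, bond orders sum to 2 (valence 4) → 2 H
  atom 14: C, bond orders sum to 2 (valence 4) → 2 H
  atom 15: C, bond orders sum to 2 (valence 4) → 2 H
  atom 16: C, bond orders sum to 2 (valence 4) → 2 H
  atom 17: C, bond orders sum to 2 (valence 4) → 2 H
  atom 18: C, bond orders sum to 3 (valence 4) → 1 H
  atom 19: I (halogen, monovalent) → 0 H
  atom 20: C, bond orders sum to 2 (valence 4) → 2 H
  atom 21: C, bond orders sum to 2 (valence 4) → 2 H
  atom 22: C, bond orders sum to 2 (valence 4) → 2 H
  atom 23: C, bond orders sum to 4 (valence 4) → 0 H
  atom 24: O, bond orders sum to 2 (valence 2) → 0 H
  atom 25: O, bond orders sum to 2 (valence 2) → 0 H
  atom 26: C, bond orders sum to 1 (valence 4) → 3 H
Totals → C:19, H:33, I:1, O:6.

C19H33IO6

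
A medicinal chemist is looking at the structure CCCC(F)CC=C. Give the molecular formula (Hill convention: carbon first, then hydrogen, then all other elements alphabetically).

C7H13F

Walk through each heavy atom and fill implicit hydrogens from standard valence (C 4, N 3, O 2, S 2, halogen 1):
  atom 1: C, bond orders sum to 1 (valence 4) → 3 H
  atom 2: C, bond orders sum to 2 (valence 4) → 2 H
  atom 3: C, bond orders sum to 2 (valence 4) → 2 H
  atom 4: C, bond orders sum to 3 (valence 4) → 1 H
  atom 5: F (halogen, monovalent) → 0 H
  atom 6: C, bond orders sum to 2 (valence 4) → 2 H
  atom 7: C, bond orders sum to 3 (valence 4) → 1 H
  atom 8: C, bond orders sum to 2 (valence 4) → 2 H
Totals → C:7, H:13, F:1.
In Hill order: C7H13F.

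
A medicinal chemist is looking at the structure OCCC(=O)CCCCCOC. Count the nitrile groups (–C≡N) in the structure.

0

Scan the SMILES for the nitrile motif — none present.
Groups that are present: 1 ether, 1 hydroxyl, 1 ketone.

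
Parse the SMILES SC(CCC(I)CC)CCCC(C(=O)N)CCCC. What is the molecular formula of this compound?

C15H30INOS

Walk through each heavy atom and fill implicit hydrogens from standard valence (C 4, N 3, O 2, S 2, halogen 1):
  atom 1: S, bond orders sum to 1 (valence 2) → 1 H
  atom 2: C, bond orders sum to 3 (valence 4) → 1 H
  atom 3: C, bond orders sum to 2 (valence 4) → 2 H
  atom 4: C, bond orders sum to 2 (valence 4) → 2 H
  atom 5: C, bond orders sum to 3 (valence 4) → 1 H
  atom 6: I (halogen, monovalent) → 0 H
  atom 7: C, bond orders sum to 2 (valence 4) → 2 H
  atom 8: C, bond orders sum to 1 (valence 4) → 3 H
  atom 9: C, bond orders sum to 2 (valence 4) → 2 H
  atom 10: C, bond orders sum to 2 (valence 4) → 2 H
  atom 11: C, bond orders sum to 2 (valence 4) → 2 H
  atom 12: C, bond orders sum to 3 (valence 4) → 1 H
  atom 13: C, bond orders sum to 4 (valence 4) → 0 H
  atom 14: O, bond orders sum to 2 (valence 2) → 0 H
  atom 15: N, bond orders sum to 1 (valence 3) → 2 H
  atom 16: C, bond orders sum to 2 (valence 4) → 2 H
  atom 17: C, bond orders sum to 2 (valence 4) → 2 H
  atom 18: C, bond orders sum to 2 (valence 4) → 2 H
  atom 19: C, bond orders sum to 1 (valence 4) → 3 H
Totals → C:15, H:30, I:1, N:1, O:1, S:1.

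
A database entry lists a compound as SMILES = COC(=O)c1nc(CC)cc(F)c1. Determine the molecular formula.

C9H10FNO2

Walk through each heavy atom and fill implicit hydrogens from standard valence (C 4, N 3, O 2, S 2, halogen 1); for lowercase aromatic atoms, an aromatic c carries 1 H when it has two neighbours and 0 H with three, and aromatic n carries 0 H:
  atom 1: C, bond orders sum to 1 (valence 4) → 3 H
  atom 2: O, bond orders sum to 2 (valence 2) → 0 H
  atom 3: C, bond orders sum to 4 (valence 4) → 0 H
  atom 4: O, bond orders sum to 2 (valence 2) → 0 H
  atom 5: aromatic c, 3 neighbours → 0 H
  atom 6: aromatic n, 2 neighbours → 0 H
  atom 7: aromatic c, 3 neighbours → 0 H
  atom 8: C, bond orders sum to 2 (valence 4) → 2 H
  atom 9: C, bond orders sum to 1 (valence 4) → 3 H
  atom 10: aromatic c, 2 neighbours → 1 H
  atom 11: aromatic c, 3 neighbours → 0 H
  atom 12: F (halogen, monovalent) → 0 H
  atom 13: aromatic c, 2 neighbours → 1 H
Totals → C:9, H:10, F:1, N:1, O:2.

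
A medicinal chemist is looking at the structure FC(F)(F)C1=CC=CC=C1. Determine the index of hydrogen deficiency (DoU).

4

Molecular formula: C7H5F3.
DoU = (2C + 2 + N − H − X) / 2, where X is the halogen count and O/S are ignored.
    = (2·7 + 2 + 0 − 5 − 3) / 2 = 8 / 2 = 4.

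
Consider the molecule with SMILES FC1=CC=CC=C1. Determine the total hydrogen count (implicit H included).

5

Walk through each heavy atom and fill implicit hydrogens from standard valence (C 4, N 3, O 2, S 2, halogen 1):
  atom 1: F (halogen, monovalent) → 0 H
  atom 2: C, bond orders sum to 4 (valence 4) → 0 H
  atom 3: C, bond orders sum to 3 (valence 4) → 1 H
  atom 4: C, bond orders sum to 3 (valence 4) → 1 H
  atom 5: C, bond orders sum to 3 (valence 4) → 1 H
  atom 6: C, bond orders sum to 3 (valence 4) → 1 H
  atom 7: C, bond orders sum to 3 (valence 4) → 1 H
Total hydrogens: 5.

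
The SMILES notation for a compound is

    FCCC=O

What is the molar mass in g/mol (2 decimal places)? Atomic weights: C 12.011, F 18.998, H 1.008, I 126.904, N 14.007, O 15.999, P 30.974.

First, the molecular formula is C3H5FO (counting implicit H from valence).
  C: 3 × 12.011 = 36.033
  F: 1 × 18.998 = 18.998
  H: 5 × 1.008 = 5.040
  O: 1 × 15.999 = 15.999
Sum: 3×12.011 + 1×18.998 + 5×1.008 + 1×15.999 = 76.070 → 76.07 g/mol.

76.07 g/mol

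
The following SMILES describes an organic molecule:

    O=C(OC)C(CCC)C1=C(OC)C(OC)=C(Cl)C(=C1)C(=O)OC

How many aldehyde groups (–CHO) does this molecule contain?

0

Scan the SMILES for the aldehyde motif — none present.
Groups that are present: 2 ester, 2 ether.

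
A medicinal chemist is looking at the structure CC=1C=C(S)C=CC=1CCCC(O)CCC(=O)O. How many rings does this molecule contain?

In SMILES, each pair of matching ring-closure digits denotes one ring-closing bond; the number of such bonds equals the number of independent rings.
Ring-closure bonds here: 1.

1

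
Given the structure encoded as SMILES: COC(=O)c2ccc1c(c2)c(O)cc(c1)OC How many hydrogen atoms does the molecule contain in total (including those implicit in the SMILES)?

Walk through each heavy atom and fill implicit hydrogens from standard valence (C 4, N 3, O 2, S 2, halogen 1); for lowercase aromatic atoms, an aromatic c carries 1 H when it has two neighbours and 0 H with three, and aromatic n carries 0 H:
  atom 1: C, bond orders sum to 1 (valence 4) → 3 H
  atom 2: O, bond orders sum to 2 (valence 2) → 0 H
  atom 3: C, bond orders sum to 4 (valence 4) → 0 H
  atom 4: O, bond orders sum to 2 (valence 2) → 0 H
  atom 5: aromatic c, 3 neighbours → 0 H
  atom 6: aromatic c, 2 neighbours → 1 H
  atom 7: aromatic c, 2 neighbours → 1 H
  atom 8: aromatic c, 3 neighbours → 0 H
  atom 9: aromatic c, 3 neighbours → 0 H
  atom 10: aromatic c, 2 neighbours → 1 H
  atom 11: aromatic c, 3 neighbours → 0 H
  atom 12: O, bond orders sum to 1 (valence 2) → 1 H
  atom 13: aromatic c, 2 neighbours → 1 H
  atom 14: aromatic c, 3 neighbours → 0 H
  atom 15: aromatic c, 2 neighbours → 1 H
  atom 16: O, bond orders sum to 2 (valence 2) → 0 H
  atom 17: C, bond orders sum to 1 (valence 4) → 3 H
Total hydrogens: 12.

12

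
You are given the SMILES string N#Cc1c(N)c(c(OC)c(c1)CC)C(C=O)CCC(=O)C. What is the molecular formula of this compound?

C16H20N2O3

Walk through each heavy atom and fill implicit hydrogens from standard valence (C 4, N 3, O 2, S 2, halogen 1); for lowercase aromatic atoms, an aromatic c carries 1 H when it has two neighbours and 0 H with three, and aromatic n carries 0 H:
  atom 1: N, bond orders sum to 3 (valence 3) → 0 H
  atom 2: C, bond orders sum to 4 (valence 4) → 0 H
  atom 3: aromatic c, 3 neighbours → 0 H
  atom 4: aromatic c, 3 neighbours → 0 H
  atom 5: N, bond orders sum to 1 (valence 3) → 2 H
  atom 6: aromatic c, 3 neighbours → 0 H
  atom 7: aromatic c, 3 neighbours → 0 H
  atom 8: O, bond orders sum to 2 (valence 2) → 0 H
  atom 9: C, bond orders sum to 1 (valence 4) → 3 H
  atom 10: aromatic c, 3 neighbours → 0 H
  atom 11: aromatic c, 2 neighbours → 1 H
  atom 12: C, bond orders sum to 2 (valence 4) → 2 H
  atom 13: C, bond orders sum to 1 (valence 4) → 3 H
  atom 14: C, bond orders sum to 3 (valence 4) → 1 H
  atom 15: C, bond orders sum to 3 (valence 4) → 1 H
  atom 16: O, bond orders sum to 2 (valence 2) → 0 H
  atom 17: C, bond orders sum to 2 (valence 4) → 2 H
  atom 18: C, bond orders sum to 2 (valence 4) → 2 H
  atom 19: C, bond orders sum to 4 (valence 4) → 0 H
  atom 20: O, bond orders sum to 2 (valence 2) → 0 H
  atom 21: C, bond orders sum to 1 (valence 4) → 3 H
Totals → C:16, H:20, N:2, O:3.
In Hill order: C16H20N2O3.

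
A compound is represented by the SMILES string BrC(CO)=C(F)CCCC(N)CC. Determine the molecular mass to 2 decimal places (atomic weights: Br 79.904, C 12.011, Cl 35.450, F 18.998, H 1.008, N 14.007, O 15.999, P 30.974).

First, the molecular formula is C9H17BrFNO (counting implicit H from valence).
  Br: 1 × 79.904 = 79.904
  C: 9 × 12.011 = 108.099
  F: 1 × 18.998 = 18.998
  H: 17 × 1.008 = 17.136
  N: 1 × 14.007 = 14.007
  O: 1 × 15.999 = 15.999
Sum: 1×79.904 + 9×12.011 + 1×18.998 + 17×1.008 + 1×14.007 + 1×15.999 = 254.143 → 254.14 g/mol.

254.14 g/mol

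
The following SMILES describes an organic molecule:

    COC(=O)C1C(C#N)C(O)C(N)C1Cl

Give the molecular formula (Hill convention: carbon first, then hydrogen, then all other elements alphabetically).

Walk through each heavy atom and fill implicit hydrogens from standard valence (C 4, N 3, O 2, S 2, halogen 1):
  atom 1: C, bond orders sum to 1 (valence 4) → 3 H
  atom 2: O, bond orders sum to 2 (valence 2) → 0 H
  atom 3: C, bond orders sum to 4 (valence 4) → 0 H
  atom 4: O, bond orders sum to 2 (valence 2) → 0 H
  atom 5: C, bond orders sum to 3 (valence 4) → 1 H
  atom 6: C, bond orders sum to 3 (valence 4) → 1 H
  atom 7: C, bond orders sum to 4 (valence 4) → 0 H
  atom 8: N, bond orders sum to 3 (valence 3) → 0 H
  atom 9: C, bond orders sum to 3 (valence 4) → 1 H
  atom 10: O, bond orders sum to 1 (valence 2) → 1 H
  atom 11: C, bond orders sum to 3 (valence 4) → 1 H
  atom 12: N, bond orders sum to 1 (valence 3) → 2 H
  atom 13: C, bond orders sum to 3 (valence 4) → 1 H
  atom 14: Cl (halogen, monovalent) → 0 H
Totals → C:8, H:11, Cl:1, N:2, O:3.

C8H11ClN2O3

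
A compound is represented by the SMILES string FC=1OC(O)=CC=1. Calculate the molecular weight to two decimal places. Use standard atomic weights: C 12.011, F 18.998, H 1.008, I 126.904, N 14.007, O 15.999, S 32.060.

First, the molecular formula is C4H3FO2 (counting implicit H from valence).
  C: 4 × 12.011 = 48.044
  F: 1 × 18.998 = 18.998
  H: 3 × 1.008 = 3.024
  O: 2 × 15.999 = 31.998
Sum: 4×12.011 + 1×18.998 + 3×1.008 + 2×15.999 = 102.064 → 102.06 g/mol.

102.06 g/mol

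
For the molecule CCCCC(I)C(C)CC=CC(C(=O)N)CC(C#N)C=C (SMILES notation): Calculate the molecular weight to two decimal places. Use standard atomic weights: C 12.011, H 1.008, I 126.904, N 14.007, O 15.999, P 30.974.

First, the molecular formula is C17H27IN2O (counting implicit H from valence).
  C: 17 × 12.011 = 204.187
  H: 27 × 1.008 = 27.216
  I: 1 × 126.904 = 126.904
  N: 2 × 14.007 = 28.014
  O: 1 × 15.999 = 15.999
Sum: 17×12.011 + 27×1.008 + 1×126.904 + 2×14.007 + 1×15.999 = 402.320 → 402.32 g/mol.

402.32 g/mol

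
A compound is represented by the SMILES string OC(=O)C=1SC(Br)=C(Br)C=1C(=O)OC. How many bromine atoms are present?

2

Scan the SMILES for Br atoms (remember two-letter symbols like Cl and Br are single atoms).
Bromine count: 2.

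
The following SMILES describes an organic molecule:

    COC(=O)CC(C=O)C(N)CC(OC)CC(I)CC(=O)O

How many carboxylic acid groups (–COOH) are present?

The carboxylic acid motif appears at heavy-atom position 19 in the SMILES.
Other groups present: 1 aldehyde, 1 ester, 1 ether, 1 primary amine.
Carboxylic acid count: 1.

1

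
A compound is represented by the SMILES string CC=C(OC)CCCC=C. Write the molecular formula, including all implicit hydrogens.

C9H16O

Walk through each heavy atom and fill implicit hydrogens from standard valence (C 4, N 3, O 2, S 2, halogen 1):
  atom 1: C, bond orders sum to 1 (valence 4) → 3 H
  atom 2: C, bond orders sum to 3 (valence 4) → 1 H
  atom 3: C, bond orders sum to 4 (valence 4) → 0 H
  atom 4: O, bond orders sum to 2 (valence 2) → 0 H
  atom 5: C, bond orders sum to 1 (valence 4) → 3 H
  atom 6: C, bond orders sum to 2 (valence 4) → 2 H
  atom 7: C, bond orders sum to 2 (valence 4) → 2 H
  atom 8: C, bond orders sum to 2 (valence 4) → 2 H
  atom 9: C, bond orders sum to 3 (valence 4) → 1 H
  atom 10: C, bond orders sum to 2 (valence 4) → 2 H
Totals → C:9, H:16, O:1.
In Hill order: C9H16O.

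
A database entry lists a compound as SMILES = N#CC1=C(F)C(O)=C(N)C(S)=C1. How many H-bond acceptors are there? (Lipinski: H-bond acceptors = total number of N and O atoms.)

3

N atoms: 2; O atoms: 1.
Lipinski HBA = 2 + 1 = 3.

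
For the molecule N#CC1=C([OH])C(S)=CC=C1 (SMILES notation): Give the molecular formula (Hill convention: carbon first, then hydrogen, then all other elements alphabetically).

Walk through each heavy atom and fill implicit hydrogens from standard valence (C 4, N 3, O 2, S 2, halogen 1):
  atom 1: N, bond orders sum to 3 (valence 3) → 0 H
  atom 2: C, bond orders sum to 4 (valence 4) → 0 H
  atom 3: C, bond orders sum to 4 (valence 4) → 0 H
  atom 4: C, bond orders sum to 4 (valence 4) → 0 H
  atom 5: O with explicit H count 1
  atom 6: C, bond orders sum to 4 (valence 4) → 0 H
  atom 7: S, bond orders sum to 1 (valence 2) → 1 H
  atom 8: C, bond orders sum to 3 (valence 4) → 1 H
  atom 9: C, bond orders sum to 3 (valence 4) → 1 H
  atom 10: C, bond orders sum to 3 (valence 4) → 1 H
Totals → C:7, H:5, N:1, O:1, S:1.

C7H5NOS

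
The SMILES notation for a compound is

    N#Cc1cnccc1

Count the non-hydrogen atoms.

Every atom symbol written in the SMILES (organic subset) is one heavy atom; implicit H are not written.
Heavy atoms by element → C:6, N:2.
Total: 8.

8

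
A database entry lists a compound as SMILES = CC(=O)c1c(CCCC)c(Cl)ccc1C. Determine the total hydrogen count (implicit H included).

17

Walk through each heavy atom and fill implicit hydrogens from standard valence (C 4, N 3, O 2, S 2, halogen 1); for lowercase aromatic atoms, an aromatic c carries 1 H when it has two neighbours and 0 H with three, and aromatic n carries 0 H:
  atom 1: C, bond orders sum to 1 (valence 4) → 3 H
  atom 2: C, bond orders sum to 4 (valence 4) → 0 H
  atom 3: O, bond orders sum to 2 (valence 2) → 0 H
  atom 4: aromatic c, 3 neighbours → 0 H
  atom 5: aromatic c, 3 neighbours → 0 H
  atom 6: C, bond orders sum to 2 (valence 4) → 2 H
  atom 7: C, bond orders sum to 2 (valence 4) → 2 H
  atom 8: C, bond orders sum to 2 (valence 4) → 2 H
  atom 9: C, bond orders sum to 1 (valence 4) → 3 H
  atom 10: aromatic c, 3 neighbours → 0 H
  atom 11: Cl (halogen, monovalent) → 0 H
  atom 12: aromatic c, 2 neighbours → 1 H
  atom 13: aromatic c, 2 neighbours → 1 H
  atom 14: aromatic c, 3 neighbours → 0 H
  atom 15: C, bond orders sum to 1 (valence 4) → 3 H
Total hydrogens: 17.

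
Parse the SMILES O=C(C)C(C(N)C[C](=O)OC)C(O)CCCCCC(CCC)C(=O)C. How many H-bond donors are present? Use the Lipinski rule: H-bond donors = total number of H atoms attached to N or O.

Donors: find every N or O and count the H atoms it carries.
  atom 1 (O): bond orders sum to 2 → 0 H
  atom 6 (N): bond orders sum to 1 → 2 H
  atom 9 (O): bond orders sum to 2 → 0 H
  atom 10 (O): bond orders sum to 2 → 0 H
  atom 13 (O): bond orders sum to 1 → 1 H
  atom 24 (O): bond orders sum to 2 → 0 H
Lipinski HBD = 3.

3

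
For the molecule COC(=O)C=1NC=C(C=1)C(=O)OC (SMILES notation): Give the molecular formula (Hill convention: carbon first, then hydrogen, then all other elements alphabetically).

C8H9NO4

Walk through each heavy atom and fill implicit hydrogens from standard valence (C 4, N 3, O 2, S 2, halogen 1):
  atom 1: C, bond orders sum to 1 (valence 4) → 3 H
  atom 2: O, bond orders sum to 2 (valence 2) → 0 H
  atom 3: C, bond orders sum to 4 (valence 4) → 0 H
  atom 4: O, bond orders sum to 2 (valence 2) → 0 H
  atom 5: C, bond orders sum to 4 (valence 4) → 0 H
  atom 6: N, bond orders sum to 2 (valence 3) → 1 H
  atom 7: C, bond orders sum to 3 (valence 4) → 1 H
  atom 8: C, bond orders sum to 4 (valence 4) → 0 H
  atom 9: C, bond orders sum to 3 (valence 4) → 1 H
  atom 10: C, bond orders sum to 4 (valence 4) → 0 H
  atom 11: O, bond orders sum to 2 (valence 2) → 0 H
  atom 12: O, bond orders sum to 2 (valence 2) → 0 H
  atom 13: C, bond orders sum to 1 (valence 4) → 3 H
Totals → C:8, H:9, N:1, O:4.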